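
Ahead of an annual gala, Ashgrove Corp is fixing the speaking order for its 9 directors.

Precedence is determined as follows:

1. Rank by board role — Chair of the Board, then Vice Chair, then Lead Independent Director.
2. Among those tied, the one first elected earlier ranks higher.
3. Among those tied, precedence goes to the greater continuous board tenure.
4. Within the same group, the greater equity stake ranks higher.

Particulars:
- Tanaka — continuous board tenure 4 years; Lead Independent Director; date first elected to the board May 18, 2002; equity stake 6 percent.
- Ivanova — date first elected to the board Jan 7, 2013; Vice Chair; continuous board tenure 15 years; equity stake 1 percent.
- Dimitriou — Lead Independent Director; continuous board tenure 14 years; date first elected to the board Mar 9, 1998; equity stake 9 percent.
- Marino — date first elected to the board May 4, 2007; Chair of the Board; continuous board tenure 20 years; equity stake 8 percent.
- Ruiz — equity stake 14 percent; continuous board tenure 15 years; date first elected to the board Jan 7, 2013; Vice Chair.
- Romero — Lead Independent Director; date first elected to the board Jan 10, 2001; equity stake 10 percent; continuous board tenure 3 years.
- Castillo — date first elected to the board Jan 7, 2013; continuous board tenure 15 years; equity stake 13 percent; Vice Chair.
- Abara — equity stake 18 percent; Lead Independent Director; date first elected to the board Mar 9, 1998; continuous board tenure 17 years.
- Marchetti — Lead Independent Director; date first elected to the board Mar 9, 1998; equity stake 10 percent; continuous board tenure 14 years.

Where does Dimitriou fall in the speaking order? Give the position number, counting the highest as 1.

7

By board role: Marino (Chair of the Board); then Ruiz, Castillo and Ivanova (Vice Chair); then Abara, Marchetti, Dimitriou, Romero and Tanaka (Lead Independent Director).
Ruiz, Castillo and Ivanova all have date first elected to the board Jan 7, 2013, so the next rule applies.
Ruiz, Castillo and Ivanova all have continuous board tenure 15 years, so the next rule applies.
Among Ruiz, Castillo and Ivanova, by equity stake (higher first): Ruiz (14 percent) before Castillo (13 percent) before Ivanova (1 percent).
Among Abara, Marchetti, Dimitriou, Romero and Tanaka, by date first elected to the board (earlier first): Abara, Marchetti and Dimitriou (Mar 9, 1998) before Romero (Jan 10, 2001) before Tanaka (May 18, 2002).
Among Abara, Marchetti and Dimitriou, by continuous board tenure (higher first): Abara (17 years) before Marchetti and Dimitriou (14 years).
Among Marchetti and Dimitriou, by equity stake (higher first): Marchetti (10 percent) before Dimitriou (9 percent).
Order: Marino, Ruiz, Castillo, Ivanova, Abara, Marchetti, Dimitriou, Romero, Tanaka. So position 7.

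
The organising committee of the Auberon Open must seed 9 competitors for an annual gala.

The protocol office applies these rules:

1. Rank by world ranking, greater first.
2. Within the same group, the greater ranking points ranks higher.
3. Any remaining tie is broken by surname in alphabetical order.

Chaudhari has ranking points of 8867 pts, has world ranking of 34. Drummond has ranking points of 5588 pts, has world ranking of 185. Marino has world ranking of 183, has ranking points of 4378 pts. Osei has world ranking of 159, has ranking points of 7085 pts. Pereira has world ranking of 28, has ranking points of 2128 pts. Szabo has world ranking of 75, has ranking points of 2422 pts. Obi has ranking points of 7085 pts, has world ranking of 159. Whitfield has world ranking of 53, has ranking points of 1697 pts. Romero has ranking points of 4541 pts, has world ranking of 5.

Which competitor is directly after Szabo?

Whitfield

By world ranking (higher first): Drummond (185); then Marino (183); then Obi and Osei (both 159); then Szabo (75); then Whitfield (53); then Chaudhari (34); then Pereira (28); then Romero (5).
Obi and Osei both have ranking points 7085 pts, so the next rule applies.
Among Obi and Osei, alphabetically by surname: Obi before Osei.
Order: Drummond, Marino, Obi, Osei, Szabo, Whitfield, Chaudhari, Pereira, Romero.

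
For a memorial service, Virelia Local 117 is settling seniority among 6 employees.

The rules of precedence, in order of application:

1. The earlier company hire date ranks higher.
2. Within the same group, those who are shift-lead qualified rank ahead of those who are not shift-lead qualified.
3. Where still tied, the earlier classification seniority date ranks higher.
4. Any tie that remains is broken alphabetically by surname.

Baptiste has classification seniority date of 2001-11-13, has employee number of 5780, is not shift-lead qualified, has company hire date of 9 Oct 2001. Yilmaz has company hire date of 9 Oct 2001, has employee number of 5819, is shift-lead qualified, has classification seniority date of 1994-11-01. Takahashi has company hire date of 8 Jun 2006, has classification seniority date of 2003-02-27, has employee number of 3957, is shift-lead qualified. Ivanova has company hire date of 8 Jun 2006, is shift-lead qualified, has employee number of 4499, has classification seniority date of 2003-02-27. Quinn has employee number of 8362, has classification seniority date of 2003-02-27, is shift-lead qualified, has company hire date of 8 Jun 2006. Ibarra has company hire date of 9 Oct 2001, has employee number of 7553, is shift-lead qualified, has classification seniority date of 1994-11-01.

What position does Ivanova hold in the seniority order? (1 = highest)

4

By company hire date (earlier first): Ibarra, Yilmaz and Baptiste (each 9 Oct 2001); then Ivanova, Quinn and Takahashi (each 8 Jun 2006).
Among Ibarra, Yilmaz and Baptiste, shift-lead qualified before not shift-lead qualified: Ibarra and Yilmaz (shift-lead qualified) before Baptiste (not shift-lead qualified).
Ibarra and Yilmaz both have classification seniority date 1994-11-01, so the next rule applies.
Among Ibarra and Yilmaz, alphabetically by surname: Ibarra before Yilmaz.
Ivanova, Quinn and Takahashi are each shift-lead qualified, so the next rule applies.
Ivanova, Quinn and Takahashi all have classification seniority date 2003-02-27, so the next rule applies.
Among Ivanova, Quinn and Takahashi, alphabetically by surname: Ivanova before Quinn before Takahashi.
Order: Ibarra, Yilmaz, Baptiste, Ivanova, Quinn, Takahashi. So position 4.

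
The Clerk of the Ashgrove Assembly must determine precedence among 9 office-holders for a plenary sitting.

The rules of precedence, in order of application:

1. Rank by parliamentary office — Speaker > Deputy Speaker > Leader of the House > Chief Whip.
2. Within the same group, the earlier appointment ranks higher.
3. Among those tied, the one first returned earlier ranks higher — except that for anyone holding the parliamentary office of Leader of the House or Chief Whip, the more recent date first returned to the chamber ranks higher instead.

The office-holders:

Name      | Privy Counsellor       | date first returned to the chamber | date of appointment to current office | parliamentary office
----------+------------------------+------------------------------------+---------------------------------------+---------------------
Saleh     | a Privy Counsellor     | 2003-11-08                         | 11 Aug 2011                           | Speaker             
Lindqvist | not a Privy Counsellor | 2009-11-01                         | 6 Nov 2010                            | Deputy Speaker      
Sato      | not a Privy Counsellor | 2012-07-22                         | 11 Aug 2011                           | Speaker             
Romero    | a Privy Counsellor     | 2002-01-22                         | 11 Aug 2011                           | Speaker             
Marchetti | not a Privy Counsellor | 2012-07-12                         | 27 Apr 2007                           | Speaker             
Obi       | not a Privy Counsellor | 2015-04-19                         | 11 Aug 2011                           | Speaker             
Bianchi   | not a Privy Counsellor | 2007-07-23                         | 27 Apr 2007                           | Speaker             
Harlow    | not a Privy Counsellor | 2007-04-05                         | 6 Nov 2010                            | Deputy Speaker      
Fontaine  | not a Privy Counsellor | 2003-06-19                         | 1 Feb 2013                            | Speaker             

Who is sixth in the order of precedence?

Obi

By parliamentary office: Bianchi, Marchetti, Romero, Saleh, Sato, Obi and Fontaine (Speaker); then Harlow and Lindqvist (Deputy Speaker).
Among Bianchi, Marchetti, Romero, Saleh, Sato, Obi and Fontaine, by date of appointment to current office (earlier first): Bianchi and Marchetti (27 Apr 2007) before Romero, Saleh, Sato and Obi (11 Aug 2011) before Fontaine (1 Feb 2013).
Among Bianchi and Marchetti, by date first returned to the chamber (earlier first): Bianchi (2007-07-23) before Marchetti (2012-07-12).
Among Romero, Saleh, Sato and Obi, by date first returned to the chamber (earlier first): Romero (2002-01-22) before Saleh (2003-11-08) before Sato (2012-07-22) before Obi (2015-04-19).
Harlow and Lindqvist both have date of appointment to current office 6 Nov 2010, so the next rule applies.
Among Harlow and Lindqvist, by date first returned to the chamber (earlier first): Harlow (2007-04-05) before Lindqvist (2009-11-01).
Order: Bianchi, Marchetti, Romero, Saleh, Sato, Obi, Fontaine, Harlow, Lindqvist.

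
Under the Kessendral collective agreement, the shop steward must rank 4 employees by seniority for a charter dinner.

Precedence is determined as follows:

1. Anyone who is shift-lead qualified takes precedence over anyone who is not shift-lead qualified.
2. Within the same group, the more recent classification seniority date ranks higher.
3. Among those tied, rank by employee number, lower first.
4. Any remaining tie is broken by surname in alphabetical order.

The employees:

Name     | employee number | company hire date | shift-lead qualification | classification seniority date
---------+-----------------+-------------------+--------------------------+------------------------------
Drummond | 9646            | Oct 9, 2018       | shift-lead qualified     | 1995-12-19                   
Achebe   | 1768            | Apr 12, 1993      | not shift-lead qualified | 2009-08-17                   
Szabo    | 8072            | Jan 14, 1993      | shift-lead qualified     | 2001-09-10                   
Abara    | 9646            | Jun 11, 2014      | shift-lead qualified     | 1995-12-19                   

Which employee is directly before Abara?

Szabo

By the first rule: Szabo, Abara and Drummond (each shift-lead qualified); then Achebe (not shift-lead qualified).
Among Szabo, Abara and Drummond, by classification seniority date (later first): Szabo (2001-09-10) before Abara and Drummond (1995-12-19).
Abara and Drummond both have employee number 9646, so the next rule applies.
Among Abara and Drummond, alphabetically by surname: Abara before Drummond.
Order: Szabo, Abara, Drummond, Achebe.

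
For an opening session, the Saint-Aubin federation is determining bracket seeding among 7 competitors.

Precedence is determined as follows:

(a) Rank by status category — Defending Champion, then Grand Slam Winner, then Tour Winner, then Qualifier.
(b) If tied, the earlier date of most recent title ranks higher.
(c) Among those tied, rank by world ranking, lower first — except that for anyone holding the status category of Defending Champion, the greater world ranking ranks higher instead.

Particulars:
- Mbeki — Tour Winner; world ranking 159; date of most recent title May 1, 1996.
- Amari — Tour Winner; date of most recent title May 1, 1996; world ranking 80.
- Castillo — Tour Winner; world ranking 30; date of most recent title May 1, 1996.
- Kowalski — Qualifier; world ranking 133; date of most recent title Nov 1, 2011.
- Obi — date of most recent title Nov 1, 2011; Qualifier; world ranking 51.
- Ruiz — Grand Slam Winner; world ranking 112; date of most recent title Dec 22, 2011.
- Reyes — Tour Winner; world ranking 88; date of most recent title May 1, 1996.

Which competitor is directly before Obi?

By status category: Ruiz (Grand Slam Winner); then Castillo, Amari, Reyes and Mbeki (Tour Winner); then Obi and Kowalski (Qualifier).
Castillo, Amari, Reyes and Mbeki all have date of most recent title May 1, 1996, so the next rule applies.
Among Castillo, Amari, Reyes and Mbeki, by world ranking (lower first): Castillo (30) before Amari (80) before Reyes (88) before Mbeki (159).
Obi and Kowalski both have date of most recent title Nov 1, 2011, so the next rule applies.
Among Obi and Kowalski, by world ranking (lower first): Obi (51) before Kowalski (133).
Order: Ruiz, Castillo, Amari, Reyes, Mbeki, Obi, Kowalski.

Mbeki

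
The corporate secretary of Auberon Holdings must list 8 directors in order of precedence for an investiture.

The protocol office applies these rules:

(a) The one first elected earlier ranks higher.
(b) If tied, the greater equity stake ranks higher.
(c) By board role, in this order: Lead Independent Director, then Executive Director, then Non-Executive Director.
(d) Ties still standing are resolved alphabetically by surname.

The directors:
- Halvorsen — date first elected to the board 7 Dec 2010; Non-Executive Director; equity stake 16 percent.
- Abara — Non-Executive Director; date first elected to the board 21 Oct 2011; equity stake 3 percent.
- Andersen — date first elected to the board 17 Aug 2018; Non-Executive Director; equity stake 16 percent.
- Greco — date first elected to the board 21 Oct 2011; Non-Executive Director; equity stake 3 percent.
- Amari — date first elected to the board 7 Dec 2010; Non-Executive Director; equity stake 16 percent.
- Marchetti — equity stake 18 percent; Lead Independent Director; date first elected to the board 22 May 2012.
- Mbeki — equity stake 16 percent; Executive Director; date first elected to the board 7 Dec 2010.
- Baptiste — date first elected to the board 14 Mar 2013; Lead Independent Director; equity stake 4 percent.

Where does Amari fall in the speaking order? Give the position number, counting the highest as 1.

By date first elected to the board (earlier first): Mbeki, Amari and Halvorsen (each 7 Dec 2010); then Abara and Greco (both 21 Oct 2011); then Marchetti (22 May 2012); then Baptiste (14 Mar 2013); then Andersen (17 Aug 2018).
Mbeki, Amari and Halvorsen all have equity stake 16 percent, so the next rule applies.
Among Mbeki, Amari and Halvorsen, by board role: Mbeki (Executive Director) before Amari and Halvorsen (Non-Executive Director).
Among Amari and Halvorsen, alphabetically by surname: Amari before Halvorsen.
Abara and Greco both have equity stake 3 percent, so the next rule applies.
Abara and Greco are each Non-Executive Director, so the next rule applies.
Among Abara and Greco, alphabetically by surname: Abara before Greco.
Order: Mbeki, Amari, Halvorsen, Abara, Greco, Marchetti, Baptiste, Andersen. So position 2.

2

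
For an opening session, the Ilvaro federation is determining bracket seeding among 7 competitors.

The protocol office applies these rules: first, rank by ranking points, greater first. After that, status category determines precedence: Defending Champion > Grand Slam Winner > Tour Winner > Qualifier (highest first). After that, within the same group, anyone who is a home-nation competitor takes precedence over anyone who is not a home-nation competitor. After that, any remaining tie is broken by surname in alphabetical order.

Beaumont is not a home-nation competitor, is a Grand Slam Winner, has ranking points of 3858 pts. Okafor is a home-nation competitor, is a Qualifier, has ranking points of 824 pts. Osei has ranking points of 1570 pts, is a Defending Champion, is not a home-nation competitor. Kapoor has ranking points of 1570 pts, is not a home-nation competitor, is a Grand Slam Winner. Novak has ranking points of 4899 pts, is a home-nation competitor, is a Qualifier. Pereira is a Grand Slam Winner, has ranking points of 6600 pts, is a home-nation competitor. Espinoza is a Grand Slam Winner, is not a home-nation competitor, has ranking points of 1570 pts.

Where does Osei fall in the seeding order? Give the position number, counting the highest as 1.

By ranking points (higher first): Pereira (6600 pts); then Novak (4899 pts); then Beaumont (3858 pts); then Osei, Espinoza and Kapoor (each 1570 pts); then Okafor (824 pts).
Among Osei, Espinoza and Kapoor, by status category: Osei (Defending Champion) before Espinoza and Kapoor (Grand Slam Winner).
Espinoza and Kapoor are each not a home-nation competitor, so the next rule applies.
Among Espinoza and Kapoor, alphabetically by surname: Espinoza before Kapoor.
Order: Pereira, Novak, Beaumont, Osei, Espinoza, Kapoor, Okafor. So position 4.

4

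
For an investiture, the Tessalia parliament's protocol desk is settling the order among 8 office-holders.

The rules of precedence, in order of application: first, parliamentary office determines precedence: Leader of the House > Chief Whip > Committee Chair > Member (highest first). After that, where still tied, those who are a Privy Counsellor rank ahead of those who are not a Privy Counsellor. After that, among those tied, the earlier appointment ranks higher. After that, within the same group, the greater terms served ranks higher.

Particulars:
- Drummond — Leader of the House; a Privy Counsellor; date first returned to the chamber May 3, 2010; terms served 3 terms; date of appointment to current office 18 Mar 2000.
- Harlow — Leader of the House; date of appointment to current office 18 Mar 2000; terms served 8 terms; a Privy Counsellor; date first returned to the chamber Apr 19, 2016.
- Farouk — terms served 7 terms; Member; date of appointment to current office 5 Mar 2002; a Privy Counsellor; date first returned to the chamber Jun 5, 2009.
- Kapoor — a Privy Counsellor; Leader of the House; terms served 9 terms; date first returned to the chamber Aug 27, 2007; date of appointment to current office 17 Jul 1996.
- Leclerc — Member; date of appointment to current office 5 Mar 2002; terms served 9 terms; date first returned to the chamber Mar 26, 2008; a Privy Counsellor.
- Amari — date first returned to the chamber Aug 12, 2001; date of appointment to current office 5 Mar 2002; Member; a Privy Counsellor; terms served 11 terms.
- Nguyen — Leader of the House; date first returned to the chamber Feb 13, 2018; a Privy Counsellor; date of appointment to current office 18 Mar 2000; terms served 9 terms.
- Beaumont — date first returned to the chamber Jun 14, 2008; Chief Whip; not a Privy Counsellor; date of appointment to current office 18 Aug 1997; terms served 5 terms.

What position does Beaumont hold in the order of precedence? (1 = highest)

By parliamentary office: Kapoor, Nguyen, Harlow and Drummond (Leader of the House); then Beaumont (Chief Whip); then Amari, Leclerc and Farouk (Member).
Kapoor, Nguyen, Harlow and Drummond are each a Privy Counsellor, so the next rule applies.
Among Kapoor, Nguyen, Harlow and Drummond, by date of appointment to current office (earlier first): Kapoor (17 Jul 1996) before Nguyen, Harlow and Drummond (18 Mar 2000).
Among Nguyen, Harlow and Drummond, by terms served (higher first): Nguyen (9 terms) before Harlow (8 terms) before Drummond (3 terms).
Amari, Leclerc and Farouk are each a Privy Counsellor, so the next rule applies.
Amari, Leclerc and Farouk all have date of appointment to current office 5 Mar 2002, so the next rule applies.
Among Amari, Leclerc and Farouk, by terms served (higher first): Amari (11 terms) before Leclerc (9 terms) before Farouk (7 terms).
Order: Kapoor, Nguyen, Harlow, Drummond, Beaumont, Amari, Leclerc, Farouk. So position 5.

5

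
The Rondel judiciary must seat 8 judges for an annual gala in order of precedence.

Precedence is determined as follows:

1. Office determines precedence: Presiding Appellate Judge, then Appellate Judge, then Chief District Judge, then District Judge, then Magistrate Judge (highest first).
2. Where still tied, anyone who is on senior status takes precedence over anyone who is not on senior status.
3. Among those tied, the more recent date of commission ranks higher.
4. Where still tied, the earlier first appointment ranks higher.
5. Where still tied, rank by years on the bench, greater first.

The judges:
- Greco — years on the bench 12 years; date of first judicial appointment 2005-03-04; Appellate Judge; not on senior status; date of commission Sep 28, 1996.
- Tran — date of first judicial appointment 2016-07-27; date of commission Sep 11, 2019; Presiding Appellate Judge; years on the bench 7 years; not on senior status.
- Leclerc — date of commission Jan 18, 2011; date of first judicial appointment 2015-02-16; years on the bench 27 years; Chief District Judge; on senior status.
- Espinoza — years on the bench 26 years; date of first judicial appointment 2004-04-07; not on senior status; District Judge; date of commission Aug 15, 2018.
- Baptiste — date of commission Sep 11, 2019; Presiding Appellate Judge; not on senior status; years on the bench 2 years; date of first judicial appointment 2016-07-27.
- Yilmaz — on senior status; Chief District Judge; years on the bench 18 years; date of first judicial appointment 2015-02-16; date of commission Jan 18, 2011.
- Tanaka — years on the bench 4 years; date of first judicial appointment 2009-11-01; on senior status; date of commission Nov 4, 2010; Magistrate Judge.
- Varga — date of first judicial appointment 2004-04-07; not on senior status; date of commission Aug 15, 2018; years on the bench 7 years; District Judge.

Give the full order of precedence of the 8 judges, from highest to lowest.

Tran, Baptiste, Greco, Leclerc, Yilmaz, Espinoza, Varga, Tanaka

By office: Tran and Baptiste (Presiding Appellate Judge); then Greco (Appellate Judge); then Leclerc and Yilmaz (Chief District Judge); then Espinoza and Varga (District Judge); then Tanaka (Magistrate Judge).
Tran and Baptiste are each not on senior status, so the next rule applies.
Tran and Baptiste both have date of commission Sep 11, 2019, so the next rule applies.
Tran and Baptiste both have date of first judicial appointment 2016-07-27, so the next rule applies.
Among Tran and Baptiste, by years on the bench (higher first): Tran (7 years) before Baptiste (2 years).
Leclerc and Yilmaz are each on senior status, so the next rule applies.
Leclerc and Yilmaz both have date of commission Jan 18, 2011, so the next rule applies.
Leclerc and Yilmaz both have date of first judicial appointment 2015-02-16, so the next rule applies.
Among Leclerc and Yilmaz, by years on the bench (higher first): Leclerc (27 years) before Yilmaz (18 years).
Espinoza and Varga are each not on senior status, so the next rule applies.
Espinoza and Varga both have date of commission Aug 15, 2018, so the next rule applies.
Espinoza and Varga both have date of first judicial appointment 2004-04-07, so the next rule applies.
Among Espinoza and Varga, by years on the bench (higher first): Espinoza (26 years) before Varga (7 years).
Full order: Tran, Baptiste, Greco, Leclerc, Yilmaz, Espinoza, Varga, Tanaka.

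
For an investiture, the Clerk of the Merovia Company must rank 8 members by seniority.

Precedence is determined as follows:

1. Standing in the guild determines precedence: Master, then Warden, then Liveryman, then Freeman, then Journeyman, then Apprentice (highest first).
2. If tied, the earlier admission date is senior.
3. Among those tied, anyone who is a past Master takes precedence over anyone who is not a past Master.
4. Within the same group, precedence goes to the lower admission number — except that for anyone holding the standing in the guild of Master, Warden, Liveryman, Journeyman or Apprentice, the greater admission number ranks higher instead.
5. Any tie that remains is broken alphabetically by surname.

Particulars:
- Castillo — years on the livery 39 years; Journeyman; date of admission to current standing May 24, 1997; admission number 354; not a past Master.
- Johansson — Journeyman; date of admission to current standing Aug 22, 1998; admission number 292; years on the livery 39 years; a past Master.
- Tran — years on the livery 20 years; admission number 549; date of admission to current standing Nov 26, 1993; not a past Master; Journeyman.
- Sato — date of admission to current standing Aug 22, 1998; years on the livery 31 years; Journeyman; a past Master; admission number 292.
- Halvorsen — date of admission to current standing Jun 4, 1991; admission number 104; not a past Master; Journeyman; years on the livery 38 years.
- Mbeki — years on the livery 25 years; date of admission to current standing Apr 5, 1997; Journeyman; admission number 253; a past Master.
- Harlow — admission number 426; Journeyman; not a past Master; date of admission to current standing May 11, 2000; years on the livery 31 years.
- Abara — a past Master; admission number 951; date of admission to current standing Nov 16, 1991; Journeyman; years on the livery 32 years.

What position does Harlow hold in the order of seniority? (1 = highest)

8

By standing in the guild: Halvorsen, Abara, Tran, Mbeki, Castillo, Johansson, Sato and Harlow (Journeyman).
Among Halvorsen, Abara, Tran, Mbeki, Castillo, Johansson, Sato and Harlow, by date of admission to current standing (earlier first): Halvorsen (Jun 4, 1991) before Abara (Nov 16, 1991) before Tran (Nov 26, 1993) before Mbeki (Apr 5, 1997) before Castillo (May 24, 1997) before Johansson and Sato (Aug 22, 1998) before Harlow (May 11, 2000).
Johansson and Sato are each a past Master, so the next rule applies.
Johansson and Sato both have admission number 292, so the next rule applies.
Among Johansson and Sato, alphabetically by surname: Johansson before Sato.
Order: Halvorsen, Abara, Tran, Mbeki, Castillo, Johansson, Sato, Harlow. So position 8.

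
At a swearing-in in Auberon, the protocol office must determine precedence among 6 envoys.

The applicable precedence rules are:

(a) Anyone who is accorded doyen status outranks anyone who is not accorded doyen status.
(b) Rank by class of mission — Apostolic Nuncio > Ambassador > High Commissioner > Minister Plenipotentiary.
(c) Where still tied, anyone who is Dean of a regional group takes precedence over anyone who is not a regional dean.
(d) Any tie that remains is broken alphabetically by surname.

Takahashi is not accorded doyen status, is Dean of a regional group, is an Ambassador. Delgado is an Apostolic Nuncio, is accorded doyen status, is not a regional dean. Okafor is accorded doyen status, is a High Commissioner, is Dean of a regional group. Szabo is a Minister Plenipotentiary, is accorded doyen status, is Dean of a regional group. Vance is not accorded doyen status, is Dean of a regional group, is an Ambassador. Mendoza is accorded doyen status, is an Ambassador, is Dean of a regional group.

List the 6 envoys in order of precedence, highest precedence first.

Delgado, Mendoza, Okafor, Szabo, Takahashi, Vance

By the first rule: Delgado, Mendoza, Okafor and Szabo (each accorded doyen status); then Takahashi and Vance (both not accorded doyen status).
Among Delgado, Mendoza, Okafor and Szabo, by class of mission: Delgado (Apostolic Nuncio) before Mendoza (Ambassador) before Okafor (High Commissioner) before Szabo (Minister Plenipotentiary).
Takahashi and Vance are each Ambassador, so the next rule applies.
Takahashi and Vance are each Dean of a regional group, so the next rule applies.
Among Takahashi and Vance, alphabetically by surname: Takahashi before Vance.
Full order: Delgado, Mendoza, Okafor, Szabo, Takahashi, Vance.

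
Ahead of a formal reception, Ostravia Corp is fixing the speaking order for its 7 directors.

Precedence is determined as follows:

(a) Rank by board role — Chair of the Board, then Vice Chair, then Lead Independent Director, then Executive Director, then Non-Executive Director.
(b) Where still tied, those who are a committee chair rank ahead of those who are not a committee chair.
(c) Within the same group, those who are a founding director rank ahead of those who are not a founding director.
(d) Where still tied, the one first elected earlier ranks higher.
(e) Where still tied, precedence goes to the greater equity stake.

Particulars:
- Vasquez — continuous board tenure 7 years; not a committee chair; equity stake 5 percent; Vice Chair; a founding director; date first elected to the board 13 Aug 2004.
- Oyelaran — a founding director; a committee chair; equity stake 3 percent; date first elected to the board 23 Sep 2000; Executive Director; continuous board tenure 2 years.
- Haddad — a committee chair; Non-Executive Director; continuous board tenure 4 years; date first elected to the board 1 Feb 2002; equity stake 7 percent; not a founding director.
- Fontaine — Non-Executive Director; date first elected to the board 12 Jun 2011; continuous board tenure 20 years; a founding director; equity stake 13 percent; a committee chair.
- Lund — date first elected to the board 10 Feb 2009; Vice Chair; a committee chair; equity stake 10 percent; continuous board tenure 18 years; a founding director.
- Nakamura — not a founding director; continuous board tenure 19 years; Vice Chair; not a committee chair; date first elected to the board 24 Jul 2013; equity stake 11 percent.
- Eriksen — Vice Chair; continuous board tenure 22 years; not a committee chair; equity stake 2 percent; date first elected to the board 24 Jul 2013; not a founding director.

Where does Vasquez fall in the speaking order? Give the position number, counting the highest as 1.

2

By board role: Lund, Vasquez, Nakamura and Eriksen (Vice Chair); then Oyelaran (Executive Director); then Fontaine and Haddad (Non-Executive Director).
Among Lund, Vasquez, Nakamura and Eriksen, a committee chair before not a committee chair: Lund (a committee chair) before Vasquez, Nakamura and Eriksen (not a committee chair).
Among Vasquez, Nakamura and Eriksen, a founding director before not a founding director: Vasquez (a founding director) before Nakamura and Eriksen (not a founding director).
Nakamura and Eriksen both have date first elected to the board 24 Jul 2013, so the next rule applies.
Among Nakamura and Eriksen, by equity stake (higher first): Nakamura (11 percent) before Eriksen (2 percent).
Fontaine and Haddad are each a committee chair, so the next rule applies.
Among Fontaine and Haddad, a founding director before not a founding director: Fontaine (a founding director) before Haddad (not a founding director).
Order: Lund, Vasquez, Nakamura, Eriksen, Oyelaran, Fontaine, Haddad. So position 2.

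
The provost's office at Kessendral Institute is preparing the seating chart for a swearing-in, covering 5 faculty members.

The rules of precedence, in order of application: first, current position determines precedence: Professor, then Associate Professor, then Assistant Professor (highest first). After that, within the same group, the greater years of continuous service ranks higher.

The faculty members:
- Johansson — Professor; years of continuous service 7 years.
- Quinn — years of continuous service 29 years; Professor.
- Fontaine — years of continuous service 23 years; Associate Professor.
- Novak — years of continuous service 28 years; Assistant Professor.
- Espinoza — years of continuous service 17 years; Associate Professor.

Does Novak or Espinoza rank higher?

Espinoza

By current position: Quinn and Johansson (Professor); then Fontaine and Espinoza (Associate Professor); then Novak (Assistant Professor).
Among Quinn and Johansson, by years of continuous service (higher first): Quinn (29 years) before Johansson (7 years).
Among Fontaine and Espinoza, by years of continuous service (higher first): Fontaine (23 years) before Espinoza (17 years).
So Espinoza takes precedence.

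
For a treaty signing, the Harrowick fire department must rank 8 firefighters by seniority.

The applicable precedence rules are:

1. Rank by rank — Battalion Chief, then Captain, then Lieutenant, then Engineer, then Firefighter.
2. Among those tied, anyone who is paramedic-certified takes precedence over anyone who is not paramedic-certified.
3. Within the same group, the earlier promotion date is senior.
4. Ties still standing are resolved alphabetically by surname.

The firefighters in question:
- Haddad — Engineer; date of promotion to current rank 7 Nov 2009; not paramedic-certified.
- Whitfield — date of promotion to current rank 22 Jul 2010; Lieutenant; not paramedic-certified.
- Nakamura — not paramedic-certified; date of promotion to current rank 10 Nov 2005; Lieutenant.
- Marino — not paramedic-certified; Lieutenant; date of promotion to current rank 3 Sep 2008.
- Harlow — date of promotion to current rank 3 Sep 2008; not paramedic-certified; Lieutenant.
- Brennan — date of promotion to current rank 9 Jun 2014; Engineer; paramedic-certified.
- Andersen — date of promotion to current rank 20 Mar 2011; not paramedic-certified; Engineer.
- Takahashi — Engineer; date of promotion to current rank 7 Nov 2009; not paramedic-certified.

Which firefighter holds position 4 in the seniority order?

Whitfield

By rank: Nakamura, Harlow, Marino and Whitfield (Lieutenant); then Brennan, Haddad, Takahashi and Andersen (Engineer).
Nakamura, Harlow, Marino and Whitfield are each not paramedic-certified, so the next rule applies.
Among Nakamura, Harlow, Marino and Whitfield, by date of promotion to current rank (earlier first): Nakamura (10 Nov 2005) before Harlow and Marino (3 Sep 2008) before Whitfield (22 Jul 2010).
Among Harlow and Marino, alphabetically by surname: Harlow before Marino.
Among Brennan, Haddad, Takahashi and Andersen, paramedic-certified before not paramedic-certified: Brennan (paramedic-certified) before Haddad, Takahashi and Andersen (not paramedic-certified).
Among Haddad, Takahashi and Andersen, by date of promotion to current rank (earlier first): Haddad and Takahashi (7 Nov 2009) before Andersen (20 Mar 2011).
Among Haddad and Takahashi, alphabetically by surname: Haddad before Takahashi.
Order: Nakamura, Harlow, Marino, Whitfield, Brennan, Haddad, Takahashi, Andersen.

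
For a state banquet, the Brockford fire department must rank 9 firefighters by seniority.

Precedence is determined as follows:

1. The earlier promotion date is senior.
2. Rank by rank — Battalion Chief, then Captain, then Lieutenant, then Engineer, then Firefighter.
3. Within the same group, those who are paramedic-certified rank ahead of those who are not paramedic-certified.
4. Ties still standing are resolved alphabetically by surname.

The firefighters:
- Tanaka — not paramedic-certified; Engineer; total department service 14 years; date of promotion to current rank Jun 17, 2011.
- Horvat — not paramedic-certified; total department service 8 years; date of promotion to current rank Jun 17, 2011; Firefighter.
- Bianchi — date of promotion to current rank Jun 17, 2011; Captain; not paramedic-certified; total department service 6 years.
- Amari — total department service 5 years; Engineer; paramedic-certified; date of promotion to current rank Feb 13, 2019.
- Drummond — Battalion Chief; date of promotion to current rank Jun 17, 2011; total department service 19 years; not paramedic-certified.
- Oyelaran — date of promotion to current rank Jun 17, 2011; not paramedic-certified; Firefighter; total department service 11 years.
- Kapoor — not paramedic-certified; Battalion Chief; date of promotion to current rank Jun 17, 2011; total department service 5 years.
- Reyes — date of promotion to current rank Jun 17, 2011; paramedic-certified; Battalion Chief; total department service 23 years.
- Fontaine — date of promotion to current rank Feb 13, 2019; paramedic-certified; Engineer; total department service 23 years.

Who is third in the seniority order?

Kapoor

By date of promotion to current rank (earlier first): Reyes, Drummond, Kapoor, Bianchi, Tanaka, Horvat and Oyelaran (each Jun 17, 2011); then Amari and Fontaine (both Feb 13, 2019).
Among Reyes, Drummond, Kapoor, Bianchi, Tanaka, Horvat and Oyelaran, by rank: Reyes, Drummond and Kapoor (Battalion Chief) before Bianchi (Captain) before Tanaka (Engineer) before Horvat and Oyelaran (Firefighter).
Among Reyes, Drummond and Kapoor, paramedic-certified before not paramedic-certified: Reyes (paramedic-certified) before Drummond and Kapoor (not paramedic-certified).
Among Drummond and Kapoor, alphabetically by surname: Drummond before Kapoor.
Horvat and Oyelaran are each not paramedic-certified, so the next rule applies.
Among Horvat and Oyelaran, alphabetically by surname: Horvat before Oyelaran.
Amari and Fontaine are each Engineer, so the next rule applies.
Amari and Fontaine are each paramedic-certified, so the next rule applies.
Among Amari and Fontaine, alphabetically by surname: Amari before Fontaine.
Order: Reyes, Drummond, Kapoor, Bianchi, Tanaka, Horvat, Oyelaran, Amari, Fontaine.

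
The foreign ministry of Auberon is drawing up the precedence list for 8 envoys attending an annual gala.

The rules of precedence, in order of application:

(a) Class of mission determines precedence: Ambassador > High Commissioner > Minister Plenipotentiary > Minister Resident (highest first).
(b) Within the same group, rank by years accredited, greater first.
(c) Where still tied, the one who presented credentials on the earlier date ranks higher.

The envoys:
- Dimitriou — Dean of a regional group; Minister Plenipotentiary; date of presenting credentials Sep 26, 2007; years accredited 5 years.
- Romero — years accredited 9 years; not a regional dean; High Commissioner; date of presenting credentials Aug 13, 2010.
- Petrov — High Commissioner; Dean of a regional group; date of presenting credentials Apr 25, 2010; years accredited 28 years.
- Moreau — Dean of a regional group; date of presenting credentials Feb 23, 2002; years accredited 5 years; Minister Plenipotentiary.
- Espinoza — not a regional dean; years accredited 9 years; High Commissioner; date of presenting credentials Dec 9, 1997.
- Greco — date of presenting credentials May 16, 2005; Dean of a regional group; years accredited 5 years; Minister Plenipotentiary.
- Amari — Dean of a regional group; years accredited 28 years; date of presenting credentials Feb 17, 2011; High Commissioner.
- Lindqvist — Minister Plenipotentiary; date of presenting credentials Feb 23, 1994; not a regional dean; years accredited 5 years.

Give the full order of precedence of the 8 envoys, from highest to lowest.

Petrov, Amari, Espinoza, Romero, Lindqvist, Moreau, Greco, Dimitriou

By class of mission: Petrov, Amari, Espinoza and Romero (High Commissioner); then Lindqvist, Moreau, Greco and Dimitriou (Minister Plenipotentiary).
Among Petrov, Amari, Espinoza and Romero, by years accredited (higher first): Petrov and Amari (28 years) before Espinoza and Romero (9 years).
Among Petrov and Amari, by date of presenting credentials (earlier first): Petrov (Apr 25, 2010) before Amari (Feb 17, 2011).
Among Espinoza and Romero, by date of presenting credentials (earlier first): Espinoza (Dec 9, 1997) before Romero (Aug 13, 2010).
Lindqvist, Moreau, Greco and Dimitriou all have years accredited 5 years, so the next rule applies.
Among Lindqvist, Moreau, Greco and Dimitriou, by date of presenting credentials (earlier first): Lindqvist (Feb 23, 1994) before Moreau (Feb 23, 2002) before Greco (May 16, 2005) before Dimitriou (Sep 26, 2007).
Full order: Petrov, Amari, Espinoza, Romero, Lindqvist, Moreau, Greco, Dimitriou.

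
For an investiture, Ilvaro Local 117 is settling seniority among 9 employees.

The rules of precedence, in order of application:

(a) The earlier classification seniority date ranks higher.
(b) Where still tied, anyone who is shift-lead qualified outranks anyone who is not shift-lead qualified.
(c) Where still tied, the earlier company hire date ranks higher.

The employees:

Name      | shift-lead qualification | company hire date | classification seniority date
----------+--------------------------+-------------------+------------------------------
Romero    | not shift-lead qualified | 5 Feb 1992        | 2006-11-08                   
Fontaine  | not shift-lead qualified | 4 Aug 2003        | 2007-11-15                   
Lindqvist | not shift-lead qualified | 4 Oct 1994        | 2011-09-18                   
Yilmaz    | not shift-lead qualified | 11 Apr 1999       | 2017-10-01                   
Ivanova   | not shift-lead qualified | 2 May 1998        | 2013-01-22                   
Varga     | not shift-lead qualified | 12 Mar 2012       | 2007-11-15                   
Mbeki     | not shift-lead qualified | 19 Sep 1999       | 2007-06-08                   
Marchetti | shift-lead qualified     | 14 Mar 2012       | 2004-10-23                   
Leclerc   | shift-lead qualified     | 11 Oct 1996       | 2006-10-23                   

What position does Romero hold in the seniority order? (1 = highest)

3

By classification seniority date (earlier first): Marchetti (2004-10-23); then Leclerc (2006-10-23); then Romero (2006-11-08); then Mbeki (2007-06-08); then Fontaine and Varga (both 2007-11-15); then Lindqvist (2011-09-18); then Ivanova (2013-01-22); then Yilmaz (2017-10-01).
Fontaine and Varga are each not shift-lead qualified, so the next rule applies.
Among Fontaine and Varga, by company hire date (earlier first): Fontaine (4 Aug 2003) before Varga (12 Mar 2012).
Order: Marchetti, Leclerc, Romero, Mbeki, Fontaine, Varga, Lindqvist, Ivanova, Yilmaz. So position 3.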